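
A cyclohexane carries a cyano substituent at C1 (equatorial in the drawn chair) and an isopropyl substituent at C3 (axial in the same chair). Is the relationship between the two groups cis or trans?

trans

C1 and C3 have the same parity, so their axial bonds point in the same direction.
With same-parity carbons, two substituents on the same face are both axial or both equatorial; opposite faces give one of each.
Here the groups are equatorial/axial → opposite face → trans.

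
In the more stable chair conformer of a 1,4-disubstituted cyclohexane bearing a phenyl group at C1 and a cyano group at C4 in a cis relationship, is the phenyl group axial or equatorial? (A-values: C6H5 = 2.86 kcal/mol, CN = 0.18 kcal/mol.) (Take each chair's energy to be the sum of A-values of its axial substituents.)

equatorial

C1 and C4 have opposite parity, so for the cis isomer the two substituents are one axial and one equatorial in each chair.
Chair I (phenyl axial, cyano equatorial): E = 2.86 kcal/mol.
Chair II (phenyl equatorial, cyano axial): E = 0.18 kcal/mol.
Chair II is the more stable (lower-energy) conformer, and in that chair the phenyl group is equatorial.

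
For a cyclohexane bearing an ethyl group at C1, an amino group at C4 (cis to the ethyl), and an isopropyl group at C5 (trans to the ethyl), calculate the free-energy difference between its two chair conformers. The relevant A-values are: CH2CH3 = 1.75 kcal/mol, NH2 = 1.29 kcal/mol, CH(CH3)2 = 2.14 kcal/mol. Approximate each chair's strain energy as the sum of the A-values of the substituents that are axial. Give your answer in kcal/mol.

Chair I (ethyl axial, amino equatorial, isopropyl equatorial): E = 1.75 kcal/mol.
Chair II (ethyl equatorial, amino axial, isopropyl axial): E = 3.43 kcal/mol.
ΔE = 3.43 − 1.75 = 1.68 kcal/mol; chair I is more stable.

1.68 kcal/mol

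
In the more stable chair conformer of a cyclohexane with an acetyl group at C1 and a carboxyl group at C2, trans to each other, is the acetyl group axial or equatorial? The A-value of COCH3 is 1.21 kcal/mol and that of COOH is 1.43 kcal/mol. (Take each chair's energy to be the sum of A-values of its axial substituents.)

C1 and C2 have opposite parity, so for the trans isomer the two substituents are e,e in one chair and a,a in the other.
Chair I (acetyl axial, carboxyl axial): E = 2.64 kcal/mol.
Chair II (acetyl equatorial, carboxyl equatorial): E = 0.00 kcal/mol.
Chair II is the more stable (lower-energy) conformer, and in that chair the acetyl group is equatorial.

equatorial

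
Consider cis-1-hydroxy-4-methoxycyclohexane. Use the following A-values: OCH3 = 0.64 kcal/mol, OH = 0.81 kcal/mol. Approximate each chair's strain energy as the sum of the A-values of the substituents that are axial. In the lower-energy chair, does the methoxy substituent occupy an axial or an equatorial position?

axial

C1 and C4 have opposite parity, so for the cis isomer the two substituents are one axial and one equatorial in each chair.
Chair I (methoxy axial, hydroxyl equatorial): E = 0.64 kcal/mol.
Chair II (methoxy equatorial, hydroxyl axial): E = 0.81 kcal/mol.
Chair I is the more stable (lower-energy) conformer, and in that chair the methoxy group is axial.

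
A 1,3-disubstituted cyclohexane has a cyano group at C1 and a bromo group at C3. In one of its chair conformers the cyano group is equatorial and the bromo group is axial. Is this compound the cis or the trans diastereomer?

trans

C1 and C3 have the same parity, so their axial bonds point in the same direction.
With same-parity carbons, two substituents on the same face are both axial or both equatorial; opposite faces give one of each.
Here the groups are equatorial/axial → opposite face → trans.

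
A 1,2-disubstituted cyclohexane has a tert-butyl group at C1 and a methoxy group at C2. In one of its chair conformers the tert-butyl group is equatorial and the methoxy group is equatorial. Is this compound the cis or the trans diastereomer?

C1 and C2 have opposite parity, so their axial bonds point in opposite directions.
With opposite-parity carbons, two substituents on the same face are one axial and one equatorial; opposite faces give both axial or both equatorial.
Here the groups are equatorial/equatorial → opposite face → trans.

trans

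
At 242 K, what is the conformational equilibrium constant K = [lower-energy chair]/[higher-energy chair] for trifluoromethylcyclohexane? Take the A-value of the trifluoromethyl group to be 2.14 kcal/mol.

K ≈ 85.7

One chair has the trifluoromethyl group axial (E = 2.14 kcal/mol) and the other has it equatorial (E = 0).
ΔG = 2.14 kcal/mol between the two chairs.
K = exp(ΔG/RT) with R = 1.987×10⁻³ kcal mol⁻¹ K⁻¹ and T = 242 K gives K ≈ 85.7.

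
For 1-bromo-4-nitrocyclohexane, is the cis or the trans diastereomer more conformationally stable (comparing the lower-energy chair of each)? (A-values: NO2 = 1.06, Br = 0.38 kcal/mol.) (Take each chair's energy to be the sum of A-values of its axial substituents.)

trans

At 1,4 positions (parity opposite): cis → (a,e or e,a); trans → (e,e or a,a).
Best chair for cis: E = 0.38 kcal/mol; best chair for trans: E = 0.00 kcal/mol.
The trans isomer is lower by 0.38 kcal/mol.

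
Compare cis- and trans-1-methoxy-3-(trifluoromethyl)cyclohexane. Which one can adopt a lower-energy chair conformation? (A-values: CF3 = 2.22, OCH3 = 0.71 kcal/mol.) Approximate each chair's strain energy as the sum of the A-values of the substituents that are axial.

cis

At 1,3 positions (parity same): cis → (e,e or a,a); trans → (a,e or e,a).
Best chair for cis: E = 0.00 kcal/mol; best chair for trans: E = 0.71 kcal/mol.
The cis isomer is lower by 0.71 kcal/mol.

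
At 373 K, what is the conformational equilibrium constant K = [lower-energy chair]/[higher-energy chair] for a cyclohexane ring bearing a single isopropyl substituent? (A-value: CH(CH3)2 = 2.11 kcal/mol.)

One chair has the isopropyl group axial (E = 2.11 kcal/mol) and the other has it equatorial (E = 0).
ΔG = 2.11 kcal/mol between the two chairs.
K = exp(ΔG/RT) with R = 1.987×10⁻³ kcal mol⁻¹ K⁻¹ and T = 373 K gives K ≈ 17.2.

K ≈ 17.2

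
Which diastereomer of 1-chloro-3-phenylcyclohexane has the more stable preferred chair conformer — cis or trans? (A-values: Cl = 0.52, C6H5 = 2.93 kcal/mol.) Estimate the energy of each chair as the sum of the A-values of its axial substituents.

cis

At 1,3 positions (parity same): cis → (e,e or a,a); trans → (a,e or e,a).
Best chair for cis: E = 0.00 kcal/mol; best chair for trans: E = 0.52 kcal/mol.
The cis isomer is lower by 0.52 kcal/mol.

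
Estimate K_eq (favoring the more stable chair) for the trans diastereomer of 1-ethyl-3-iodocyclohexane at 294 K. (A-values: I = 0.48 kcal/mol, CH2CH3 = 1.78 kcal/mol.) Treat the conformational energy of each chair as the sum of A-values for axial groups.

K ≈ 9.26

C1 and C3 have the same parity, so for the trans isomer the two substituents are one axial and one equatorial in each chair.
Chair I (iodo axial, ethyl equatorial): E = 0.48 kcal/mol; chair II (iodo equatorial, ethyl axial): E = 1.78 kcal/mol.
ΔG = 1.30 kcal/mol between the two chairs.
K = exp(ΔG/RT) with R = 1.987×10⁻³ kcal mol⁻¹ K⁻¹ and T = 294 K gives K ≈ 9.26.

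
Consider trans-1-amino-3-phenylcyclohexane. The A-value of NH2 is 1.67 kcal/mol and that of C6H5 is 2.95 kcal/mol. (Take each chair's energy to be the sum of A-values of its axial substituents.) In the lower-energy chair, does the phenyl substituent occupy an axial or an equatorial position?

equatorial

C1 and C3 have the same parity, so for the trans isomer the two substituents are one axial and one equatorial in each chair.
Chair I (amino axial, phenyl equatorial): E = 1.67 kcal/mol.
Chair II (amino equatorial, phenyl axial): E = 2.95 kcal/mol.
Chair I is the more stable (lower-energy) conformer, and in that chair the phenyl group is equatorial.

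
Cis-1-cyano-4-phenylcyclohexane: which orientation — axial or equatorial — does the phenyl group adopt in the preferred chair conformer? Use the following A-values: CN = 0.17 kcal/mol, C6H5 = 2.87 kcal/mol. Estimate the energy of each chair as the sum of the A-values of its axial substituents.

equatorial

C1 and C4 have opposite parity, so for the cis isomer the two substituents are one axial and one equatorial in each chair.
Chair I (cyano axial, phenyl equatorial): E = 0.17 kcal/mol.
Chair II (cyano equatorial, phenyl axial): E = 2.87 kcal/mol.
Chair I is the more stable (lower-energy) conformer, and in that chair the phenyl group is equatorial.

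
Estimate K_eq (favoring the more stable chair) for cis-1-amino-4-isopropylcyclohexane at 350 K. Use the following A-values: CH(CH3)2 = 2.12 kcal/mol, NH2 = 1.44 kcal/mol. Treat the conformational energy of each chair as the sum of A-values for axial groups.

C1 and C4 have opposite parity, so for the cis isomer the two substituents are one axial and one equatorial in each chair.
Chair I (isopropyl axial, amino equatorial): E = 2.12 kcal/mol; chair II (isopropyl equatorial, amino axial): E = 1.44 kcal/mol.
ΔG = 0.68 kcal/mol between the two chairs.
K = exp(ΔG/RT) with R = 1.987×10⁻³ kcal mol⁻¹ K⁻¹ and T = 350 K gives K ≈ 2.66.

K ≈ 2.66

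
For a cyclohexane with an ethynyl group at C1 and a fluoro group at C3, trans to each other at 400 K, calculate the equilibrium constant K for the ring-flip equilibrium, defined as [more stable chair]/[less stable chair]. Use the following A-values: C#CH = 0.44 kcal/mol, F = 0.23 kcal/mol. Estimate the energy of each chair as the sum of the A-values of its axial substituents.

K ≈ 1.30

C1 and C3 have the same parity, so for the trans isomer the two substituents are one axial and one equatorial in each chair.
Chair I (ethynyl axial, fluoro equatorial): E = 0.44 kcal/mol; chair II (ethynyl equatorial, fluoro axial): E = 0.23 kcal/mol.
ΔG = 0.21 kcal/mol between the two chairs.
K = exp(ΔG/RT) with R = 1.987×10⁻³ kcal mol⁻¹ K⁻¹ and T = 400 K gives K ≈ 1.3.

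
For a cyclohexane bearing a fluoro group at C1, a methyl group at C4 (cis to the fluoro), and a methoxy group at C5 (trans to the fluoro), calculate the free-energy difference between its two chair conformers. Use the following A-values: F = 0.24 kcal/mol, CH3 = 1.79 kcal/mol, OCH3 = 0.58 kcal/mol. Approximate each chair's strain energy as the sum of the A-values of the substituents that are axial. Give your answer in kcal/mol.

Chair I (fluoro axial, methyl equatorial, methoxy equatorial): E = 0.24 kcal/mol.
Chair II (fluoro equatorial, methyl axial, methoxy axial): E = 2.37 kcal/mol.
ΔE = 2.37 − 0.24 = 2.13 kcal/mol; chair I is more stable.

2.13 kcal/mol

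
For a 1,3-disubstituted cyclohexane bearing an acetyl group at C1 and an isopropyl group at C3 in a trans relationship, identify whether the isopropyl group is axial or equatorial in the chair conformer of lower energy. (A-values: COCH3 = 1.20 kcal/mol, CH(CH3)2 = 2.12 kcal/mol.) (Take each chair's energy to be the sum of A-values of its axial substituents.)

C1 and C3 have the same parity, so for the trans isomer the two substituents are one axial and one equatorial in each chair.
Chair I (acetyl axial, isopropyl equatorial): E = 1.20 kcal/mol.
Chair II (acetyl equatorial, isopropyl axial): E = 2.12 kcal/mol.
Chair I is the more stable (lower-energy) conformer, and in that chair the isopropyl group is equatorial.

equatorial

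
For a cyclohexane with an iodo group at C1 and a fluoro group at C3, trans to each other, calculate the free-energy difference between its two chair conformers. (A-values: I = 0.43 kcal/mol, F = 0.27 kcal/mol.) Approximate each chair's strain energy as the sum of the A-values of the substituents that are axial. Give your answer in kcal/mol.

0.16 kcal/mol

C1 and C3 have the same parity, so for the trans isomer the two substituents are one axial and one equatorial in each chair.
Chair I (iodo axial, fluoro equatorial): E = 0.43 kcal/mol.
Chair II (iodo equatorial, fluoro axial): E = 0.27 kcal/mol.
ΔE = 0.43 − 0.27 = 0.16 kcal/mol; chair II is more stable.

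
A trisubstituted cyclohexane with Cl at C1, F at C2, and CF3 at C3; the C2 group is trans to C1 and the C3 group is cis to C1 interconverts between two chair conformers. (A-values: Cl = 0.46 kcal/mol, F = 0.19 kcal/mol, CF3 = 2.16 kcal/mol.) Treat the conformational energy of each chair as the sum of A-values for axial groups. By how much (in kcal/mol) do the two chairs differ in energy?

Chair I (chloro axial, fluoro axial, trifluoromethyl axial): E = 2.81 kcal/mol.
Chair II (chloro equatorial, fluoro equatorial, trifluoromethyl equatorial): E = 0.00 kcal/mol.
ΔE = 2.81 − 0.00 = 2.81 kcal/mol; chair II is more stable.

2.81 kcal/mol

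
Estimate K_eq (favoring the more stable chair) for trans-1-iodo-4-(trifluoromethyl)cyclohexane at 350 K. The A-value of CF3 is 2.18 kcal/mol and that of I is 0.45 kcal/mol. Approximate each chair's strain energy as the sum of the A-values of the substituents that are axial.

C1 and C4 have opposite parity, so for the trans isomer the two substituents are e,e in one chair and a,a in the other.
Chair I (trifluoromethyl axial, iodo axial): E = 2.63 kcal/mol; chair II (trifluoromethyl equatorial, iodo equatorial): E = 0.00 kcal/mol.
ΔG = 2.63 kcal/mol between the two chairs.
K = exp(ΔG/RT) with R = 1.987×10⁻³ kcal mol⁻¹ K⁻¹ and T = 350 K gives K ≈ 43.9.

K ≈ 43.9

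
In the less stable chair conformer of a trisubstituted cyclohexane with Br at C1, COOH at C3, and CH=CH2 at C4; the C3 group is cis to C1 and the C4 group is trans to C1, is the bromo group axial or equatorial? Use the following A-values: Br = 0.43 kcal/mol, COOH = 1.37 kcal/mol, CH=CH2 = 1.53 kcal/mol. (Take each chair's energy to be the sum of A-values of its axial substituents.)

axial

Chair I (bromo axial, carboxyl axial, vinyl axial): E = 3.33 kcal/mol.
Chair II (bromo equatorial, carboxyl equatorial, vinyl equatorial): E = 0.00 kcal/mol.
Chair I is the less stable (higher-energy) conformer, and in that chair the bromo group is axial.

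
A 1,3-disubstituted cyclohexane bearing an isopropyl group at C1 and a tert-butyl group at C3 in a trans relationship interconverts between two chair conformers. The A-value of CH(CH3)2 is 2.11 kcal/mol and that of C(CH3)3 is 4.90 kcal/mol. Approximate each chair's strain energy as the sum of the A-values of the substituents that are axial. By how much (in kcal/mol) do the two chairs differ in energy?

C1 and C3 have the same parity, so for the trans isomer the two substituents are one axial and one equatorial in each chair.
Chair I (isopropyl axial, tert-butyl equatorial): E = 2.11 kcal/mol.
Chair II (isopropyl equatorial, tert-butyl axial): E = 4.90 kcal/mol.
ΔE = 4.90 − 2.11 = 2.79 kcal/mol; chair I is more stable.

2.79 kcal/mol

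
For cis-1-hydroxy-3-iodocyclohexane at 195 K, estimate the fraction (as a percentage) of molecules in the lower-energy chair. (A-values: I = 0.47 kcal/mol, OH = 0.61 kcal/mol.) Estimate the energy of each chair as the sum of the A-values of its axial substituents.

94.2%

C1 and C3 have the same parity, so for the cis isomer the two substituents are e,e in one chair and a,a in the other.
Chair I (iodo axial, hydroxyl axial): E = 1.08 kcal/mol; chair II (iodo equatorial, hydroxyl equatorial): E = 0.00 kcal/mol.
ΔG = 1.08 kcal/mol between the two chairs.
K = exp(ΔG/RT) with R = 1.987×10⁻³ kcal mol⁻¹ K⁻¹ and T = 195 K gives K ≈ 16.2.
Fraction in the lower-energy chair = K/(K+1) = 94.2%.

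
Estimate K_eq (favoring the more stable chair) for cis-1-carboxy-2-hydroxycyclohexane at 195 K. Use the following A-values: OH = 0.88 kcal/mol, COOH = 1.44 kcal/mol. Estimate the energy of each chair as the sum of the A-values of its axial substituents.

K ≈ 4.24

C1 and C2 have opposite parity, so for the cis isomer the two substituents are one axial and one equatorial in each chair.
Chair I (hydroxyl axial, carboxyl equatorial): E = 0.88 kcal/mol; chair II (hydroxyl equatorial, carboxyl axial): E = 1.44 kcal/mol.
ΔG = 0.56 kcal/mol between the two chairs.
K = exp(ΔG/RT) with R = 1.987×10⁻³ kcal mol⁻¹ K⁻¹ and T = 195 K gives K ≈ 4.24.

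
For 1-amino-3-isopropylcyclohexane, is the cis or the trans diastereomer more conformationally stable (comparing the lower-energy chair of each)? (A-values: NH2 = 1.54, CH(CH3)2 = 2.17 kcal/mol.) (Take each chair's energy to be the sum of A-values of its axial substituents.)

cis

At 1,3 positions (parity same): cis → (e,e or a,a); trans → (a,e or e,a).
Best chair for cis: E = 0.00 kcal/mol; best chair for trans: E = 1.54 kcal/mol.
The cis isomer is lower by 1.54 kcal/mol.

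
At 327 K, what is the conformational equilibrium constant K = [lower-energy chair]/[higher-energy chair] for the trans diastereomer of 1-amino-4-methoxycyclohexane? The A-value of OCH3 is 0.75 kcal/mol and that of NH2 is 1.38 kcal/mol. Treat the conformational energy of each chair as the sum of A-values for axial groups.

K ≈ 26.5

C1 and C4 have opposite parity, so for the trans isomer the two substituents are e,e in one chair and a,a in the other.
Chair I (methoxy axial, amino axial): E = 2.13 kcal/mol; chair II (methoxy equatorial, amino equatorial): E = 0.00 kcal/mol.
ΔG = 2.13 kcal/mol between the two chairs.
K = exp(ΔG/RT) with R = 1.987×10⁻³ kcal mol⁻¹ K⁻¹ and T = 327 K gives K ≈ 26.5.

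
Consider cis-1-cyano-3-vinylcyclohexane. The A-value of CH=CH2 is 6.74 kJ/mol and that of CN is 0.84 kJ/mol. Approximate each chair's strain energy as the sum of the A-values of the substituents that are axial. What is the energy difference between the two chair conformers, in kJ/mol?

7.58 kJ/mol

C1 and C3 have the same parity, so for the cis isomer the two substituents are e,e in one chair and a,a in the other.
Chair I (vinyl axial, cyano axial): E = 7.58 kJ/mol.
Chair II (vinyl equatorial, cyano equatorial): E = 0.00 kJ/mol.
ΔE = 7.58 − 0.00 = 7.58 kJ/mol; chair II is more stable.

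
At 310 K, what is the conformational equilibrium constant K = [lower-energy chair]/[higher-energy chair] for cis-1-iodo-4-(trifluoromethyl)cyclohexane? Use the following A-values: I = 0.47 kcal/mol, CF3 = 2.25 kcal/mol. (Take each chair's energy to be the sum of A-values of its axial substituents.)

K ≈ 18.0

C1 and C4 have opposite parity, so for the cis isomer the two substituents are one axial and one equatorial in each chair.
Chair I (iodo axial, trifluoromethyl equatorial): E = 0.47 kcal/mol; chair II (iodo equatorial, trifluoromethyl axial): E = 2.25 kcal/mol.
ΔG = 1.78 kcal/mol between the two chairs.
K = exp(ΔG/RT) with R = 1.987×10⁻³ kcal mol⁻¹ K⁻¹ and T = 310 K gives K ≈ 18.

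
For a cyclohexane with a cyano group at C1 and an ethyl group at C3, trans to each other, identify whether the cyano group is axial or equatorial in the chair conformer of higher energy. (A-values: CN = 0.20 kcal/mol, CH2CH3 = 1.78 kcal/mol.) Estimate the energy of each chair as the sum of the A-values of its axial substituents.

C1 and C3 have the same parity, so for the trans isomer the two substituents are one axial and one equatorial in each chair.
Chair I (cyano axial, ethyl equatorial): E = 0.20 kcal/mol.
Chair II (cyano equatorial, ethyl axial): E = 1.78 kcal/mol.
Chair II is the less stable (higher-energy) conformer, and in that chair the cyano group is equatorial.

equatorial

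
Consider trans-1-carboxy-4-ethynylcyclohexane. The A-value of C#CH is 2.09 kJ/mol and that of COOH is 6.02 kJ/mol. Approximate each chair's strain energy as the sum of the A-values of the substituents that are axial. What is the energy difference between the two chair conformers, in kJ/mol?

8.11 kJ/mol

C1 and C4 have opposite parity, so for the trans isomer the two substituents are e,e in one chair and a,a in the other.
Chair I (ethynyl axial, carboxyl axial): E = 8.11 kJ/mol.
Chair II (ethynyl equatorial, carboxyl equatorial): E = 0.00 kJ/mol.
ΔE = 8.11 − 0.00 = 8.11 kJ/mol; chair II is more stable.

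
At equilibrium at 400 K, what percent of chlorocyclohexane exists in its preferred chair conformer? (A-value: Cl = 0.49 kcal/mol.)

64.9%

One chair has the chloro group axial (E = 0.49 kcal/mol) and the other has it equatorial (E = 0).
ΔG = 0.49 kcal/mol between the two chairs.
K = exp(ΔG/RT) with R = 1.987×10⁻³ kcal mol⁻¹ K⁻¹ and T = 400 K gives K ≈ 1.85.
Fraction in the lower-energy chair = K/(K+1) = 64.9%.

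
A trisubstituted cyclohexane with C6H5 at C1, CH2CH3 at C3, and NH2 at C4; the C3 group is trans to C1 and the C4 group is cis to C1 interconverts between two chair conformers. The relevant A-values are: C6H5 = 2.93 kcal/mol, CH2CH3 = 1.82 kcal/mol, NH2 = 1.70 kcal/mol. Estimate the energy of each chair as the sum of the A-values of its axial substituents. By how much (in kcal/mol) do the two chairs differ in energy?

Chair I (phenyl axial, ethyl equatorial, amino equatorial): E = 2.93 kcal/mol.
Chair II (phenyl equatorial, ethyl axial, amino axial): E = 3.52 kcal/mol.
ΔE = 3.52 − 2.93 = 0.59 kcal/mol; chair I is more stable.

0.59 kcal/mol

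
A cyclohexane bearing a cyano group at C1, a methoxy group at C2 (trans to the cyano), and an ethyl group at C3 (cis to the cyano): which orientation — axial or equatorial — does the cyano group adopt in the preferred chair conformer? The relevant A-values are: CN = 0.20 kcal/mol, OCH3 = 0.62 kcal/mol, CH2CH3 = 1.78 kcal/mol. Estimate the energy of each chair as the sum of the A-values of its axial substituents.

equatorial

Chair I (cyano axial, methoxy axial, ethyl axial): E = 2.60 kcal/mol.
Chair II (cyano equatorial, methoxy equatorial, ethyl equatorial): E = 0.00 kcal/mol.
Chair II is the more stable (lower-energy) conformer, and in that chair the cyano group is equatorial.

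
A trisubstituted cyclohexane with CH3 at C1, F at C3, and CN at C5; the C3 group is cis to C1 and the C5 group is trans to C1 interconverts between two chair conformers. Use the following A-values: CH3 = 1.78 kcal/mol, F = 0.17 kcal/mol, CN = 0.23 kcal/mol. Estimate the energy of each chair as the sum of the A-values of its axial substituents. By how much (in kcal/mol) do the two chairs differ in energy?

1.72 kcal/mol

Chair I (methyl axial, fluoro axial, cyano equatorial): E = 1.95 kcal/mol.
Chair II (methyl equatorial, fluoro equatorial, cyano axial): E = 0.23 kcal/mol.
ΔE = 1.95 − 0.23 = 1.72 kcal/mol; chair II is more stable.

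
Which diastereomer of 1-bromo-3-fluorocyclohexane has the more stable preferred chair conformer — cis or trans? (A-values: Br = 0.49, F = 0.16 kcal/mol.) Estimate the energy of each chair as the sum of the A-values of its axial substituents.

At 1,3 positions (parity same): cis → (e,e or a,a); trans → (a,e or e,a).
Best chair for cis: E = 0.00 kcal/mol; best chair for trans: E = 0.16 kcal/mol.
The cis isomer is lower by 0.16 kcal/mol.

cis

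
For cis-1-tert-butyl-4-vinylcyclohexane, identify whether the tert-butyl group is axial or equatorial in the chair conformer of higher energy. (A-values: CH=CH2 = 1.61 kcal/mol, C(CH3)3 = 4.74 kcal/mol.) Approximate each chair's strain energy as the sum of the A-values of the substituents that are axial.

C1 and C4 have opposite parity, so for the cis isomer the two substituents are one axial and one equatorial in each chair.
Chair I (vinyl axial, tert-butyl equatorial): E = 1.61 kcal/mol.
Chair II (vinyl equatorial, tert-butyl axial): E = 4.74 kcal/mol.
Chair II is the less stable (higher-energy) conformer, and in that chair the tert-butyl group is axial.

axial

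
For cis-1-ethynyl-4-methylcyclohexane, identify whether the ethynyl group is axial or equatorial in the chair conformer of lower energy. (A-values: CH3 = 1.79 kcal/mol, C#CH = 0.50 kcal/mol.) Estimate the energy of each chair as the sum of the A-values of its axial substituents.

C1 and C4 have opposite parity, so for the cis isomer the two substituents are one axial and one equatorial in each chair.
Chair I (methyl axial, ethynyl equatorial): E = 1.79 kcal/mol.
Chair II (methyl equatorial, ethynyl axial): E = 0.50 kcal/mol.
Chair II is the more stable (lower-energy) conformer, and in that chair the ethynyl group is axial.

axial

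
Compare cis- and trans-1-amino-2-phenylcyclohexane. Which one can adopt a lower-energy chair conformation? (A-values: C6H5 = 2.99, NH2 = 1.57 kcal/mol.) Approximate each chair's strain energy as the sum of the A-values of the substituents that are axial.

At 1,2 positions (parity opposite): cis → (a,e or e,a); trans → (e,e or a,a).
Best chair for cis: E = 1.57 kcal/mol; best chair for trans: E = 0.00 kcal/mol.
The trans isomer is lower by 1.57 kcal/mol.

trans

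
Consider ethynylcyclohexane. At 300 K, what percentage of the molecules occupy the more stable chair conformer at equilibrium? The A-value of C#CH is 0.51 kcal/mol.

70.2%

One chair has the ethynyl group axial (E = 0.51 kcal/mol) and the other has it equatorial (E = 0).
ΔG = 0.51 kcal/mol between the two chairs.
K = exp(ΔG/RT) with R = 1.987×10⁻³ kcal mol⁻¹ K⁻¹ and T = 300 K gives K ≈ 2.35.
Fraction in the lower-energy chair = K/(K+1) = 70.2%.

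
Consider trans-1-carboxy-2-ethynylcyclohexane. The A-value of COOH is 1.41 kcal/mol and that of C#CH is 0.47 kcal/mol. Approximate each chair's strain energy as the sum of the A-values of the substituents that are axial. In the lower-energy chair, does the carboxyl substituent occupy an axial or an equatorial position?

equatorial

C1 and C2 have opposite parity, so for the trans isomer the two substituents are e,e in one chair and a,a in the other.
Chair I (carboxyl axial, ethynyl axial): E = 1.88 kcal/mol.
Chair II (carboxyl equatorial, ethynyl equatorial): E = 0.00 kcal/mol.
Chair II is the more stable (lower-energy) conformer, and in that chair the carboxyl group is equatorial.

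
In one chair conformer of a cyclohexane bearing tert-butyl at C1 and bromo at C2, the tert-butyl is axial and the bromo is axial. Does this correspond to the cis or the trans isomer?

trans

C1 and C2 have opposite parity, so their axial bonds point in opposite directions.
With opposite-parity carbons, two substituents on the same face are one axial and one equatorial; opposite faces give both axial or both equatorial.
Here the groups are axial/axial → opposite face → trans.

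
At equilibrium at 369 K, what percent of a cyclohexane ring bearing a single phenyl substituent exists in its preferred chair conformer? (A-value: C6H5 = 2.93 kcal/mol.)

98.2%

One chair has the phenyl group axial (E = 2.93 kcal/mol) and the other has it equatorial (E = 0).
ΔG = 2.93 kcal/mol between the two chairs.
K = exp(ΔG/RT) with R = 1.987×10⁻³ kcal mol⁻¹ K⁻¹ and T = 369 K gives K ≈ 54.4.
Fraction in the lower-energy chair = K/(K+1) = 98.2%.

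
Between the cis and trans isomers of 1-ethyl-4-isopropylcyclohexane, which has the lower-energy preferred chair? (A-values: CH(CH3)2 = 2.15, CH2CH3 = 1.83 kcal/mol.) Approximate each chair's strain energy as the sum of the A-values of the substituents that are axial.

At 1,4 positions (parity opposite): cis → (a,e or e,a); trans → (e,e or a,a).
Best chair for cis: E = 1.83 kcal/mol; best chair for trans: E = 0.00 kcal/mol.
The trans isomer is lower by 1.83 kcal/mol.

trans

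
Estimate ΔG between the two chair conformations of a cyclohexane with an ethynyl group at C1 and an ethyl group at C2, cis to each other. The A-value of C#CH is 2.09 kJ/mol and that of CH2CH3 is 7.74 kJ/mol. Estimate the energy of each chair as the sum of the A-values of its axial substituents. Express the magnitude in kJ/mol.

5.65 kJ/mol

C1 and C2 have opposite parity, so for the cis isomer the two substituents are one axial and one equatorial in each chair.
Chair I (ethynyl axial, ethyl equatorial): E = 2.09 kJ/mol.
Chair II (ethynyl equatorial, ethyl axial): E = 7.74 kJ/mol.
ΔE = 7.74 − 2.09 = 5.65 kJ/mol; chair I is more stable.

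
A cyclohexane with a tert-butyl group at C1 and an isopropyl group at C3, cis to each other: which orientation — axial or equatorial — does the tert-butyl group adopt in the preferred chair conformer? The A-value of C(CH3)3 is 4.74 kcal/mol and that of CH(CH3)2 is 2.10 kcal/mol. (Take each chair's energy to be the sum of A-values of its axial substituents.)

C1 and C3 have the same parity, so for the cis isomer the two substituents are e,e in one chair and a,a in the other.
Chair I (tert-butyl axial, isopropyl axial): E = 6.84 kcal/mol.
Chair II (tert-butyl equatorial, isopropyl equatorial): E = 0.00 kcal/mol.
Chair II is the more stable (lower-energy) conformer, and in that chair the tert-butyl group is equatorial.

equatorial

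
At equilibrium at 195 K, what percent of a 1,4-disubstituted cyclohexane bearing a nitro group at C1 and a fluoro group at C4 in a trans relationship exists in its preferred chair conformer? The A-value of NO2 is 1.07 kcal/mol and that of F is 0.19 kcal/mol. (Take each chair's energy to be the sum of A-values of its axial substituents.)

96.3%

C1 and C4 have opposite parity, so for the trans isomer the two substituents are e,e in one chair and a,a in the other.
Chair I (nitro axial, fluoro axial): E = 1.26 kcal/mol; chair II (nitro equatorial, fluoro equatorial): E = 0.00 kcal/mol.
ΔG = 1.26 kcal/mol between the two chairs.
K = exp(ΔG/RT) with R = 1.987×10⁻³ kcal mol⁻¹ K⁻¹ and T = 195 K gives K ≈ 25.8.
Fraction in the lower-energy chair = K/(K+1) = 96.3%.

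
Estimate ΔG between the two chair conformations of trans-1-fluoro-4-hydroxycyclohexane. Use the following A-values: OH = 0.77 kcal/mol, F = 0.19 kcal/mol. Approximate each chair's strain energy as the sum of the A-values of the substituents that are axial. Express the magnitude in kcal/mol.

0.96 kcal/mol

C1 and C4 have opposite parity, so for the trans isomer the two substituents are e,e in one chair and a,a in the other.
Chair I (hydroxyl axial, fluoro axial): E = 0.96 kcal/mol.
Chair II (hydroxyl equatorial, fluoro equatorial): E = 0.00 kcal/mol.
ΔE = 0.96 − 0.00 = 0.96 kcal/mol; chair II is more stable.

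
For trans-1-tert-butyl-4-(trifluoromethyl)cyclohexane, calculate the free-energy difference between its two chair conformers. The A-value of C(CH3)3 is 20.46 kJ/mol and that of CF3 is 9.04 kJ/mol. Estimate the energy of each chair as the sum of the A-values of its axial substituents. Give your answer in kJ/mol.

C1 and C4 have opposite parity, so for the trans isomer the two substituents are e,e in one chair and a,a in the other.
Chair I (tert-butyl axial, trifluoromethyl axial): E = 29.50 kJ/mol.
Chair II (tert-butyl equatorial, trifluoromethyl equatorial): E = 0.00 kJ/mol.
ΔE = 29.50 − 0.00 = 29.50 kJ/mol; chair II is more stable.

29.50 kJ/mol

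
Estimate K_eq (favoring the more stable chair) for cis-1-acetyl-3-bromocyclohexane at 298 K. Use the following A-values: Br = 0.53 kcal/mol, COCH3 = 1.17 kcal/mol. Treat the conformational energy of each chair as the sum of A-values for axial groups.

K ≈ 17.7

C1 and C3 have the same parity, so for the cis isomer the two substituents are e,e in one chair and a,a in the other.
Chair I (bromo axial, acetyl axial): E = 1.70 kcal/mol; chair II (bromo equatorial, acetyl equatorial): E = 0.00 kcal/mol.
ΔG = 1.70 kcal/mol between the two chairs.
K = exp(ΔG/RT) with R = 1.987×10⁻³ kcal mol⁻¹ K⁻¹ and T = 298 K gives K ≈ 17.7.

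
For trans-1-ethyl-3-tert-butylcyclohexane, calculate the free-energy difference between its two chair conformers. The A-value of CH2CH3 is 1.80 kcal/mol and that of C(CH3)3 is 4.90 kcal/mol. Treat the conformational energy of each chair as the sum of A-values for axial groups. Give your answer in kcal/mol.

3.10 kcal/mol

C1 and C3 have the same parity, so for the trans isomer the two substituents are one axial and one equatorial in each chair.
Chair I (ethyl axial, tert-butyl equatorial): E = 1.80 kcal/mol.
Chair II (ethyl equatorial, tert-butyl axial): E = 4.90 kcal/mol.
ΔE = 4.90 − 1.80 = 3.10 kcal/mol; chair I is more stable.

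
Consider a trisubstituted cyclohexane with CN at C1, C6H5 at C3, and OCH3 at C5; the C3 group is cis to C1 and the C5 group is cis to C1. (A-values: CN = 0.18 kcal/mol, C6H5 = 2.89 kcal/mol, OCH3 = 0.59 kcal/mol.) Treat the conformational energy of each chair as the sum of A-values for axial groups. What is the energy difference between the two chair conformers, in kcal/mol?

3.66 kcal/mol

Chair I (cyano axial, phenyl axial, methoxy axial): E = 3.66 kcal/mol.
Chair II (cyano equatorial, phenyl equatorial, methoxy equatorial): E = 0.00 kcal/mol.
ΔE = 3.66 − 0.00 = 3.66 kcal/mol; chair II is more stable.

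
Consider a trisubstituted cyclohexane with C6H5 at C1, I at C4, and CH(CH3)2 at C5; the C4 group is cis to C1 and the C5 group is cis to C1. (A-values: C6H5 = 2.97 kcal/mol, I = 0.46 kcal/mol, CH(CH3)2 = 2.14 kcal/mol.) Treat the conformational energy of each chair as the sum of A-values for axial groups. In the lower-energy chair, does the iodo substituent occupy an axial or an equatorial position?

axial

Chair I (phenyl axial, iodo equatorial, isopropyl axial): E = 5.11 kcal/mol.
Chair II (phenyl equatorial, iodo axial, isopropyl equatorial): E = 0.46 kcal/mol.
Chair II is the more stable (lower-energy) conformer, and in that chair the iodo group is axial.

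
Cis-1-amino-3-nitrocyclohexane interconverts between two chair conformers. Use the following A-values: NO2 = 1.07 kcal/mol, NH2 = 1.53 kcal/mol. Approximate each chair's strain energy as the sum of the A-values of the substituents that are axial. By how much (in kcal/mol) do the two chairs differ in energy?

2.60 kcal/mol

C1 and C3 have the same parity, so for the cis isomer the two substituents are e,e in one chair and a,a in the other.
Chair I (nitro axial, amino axial): E = 2.60 kcal/mol.
Chair II (nitro equatorial, amino equatorial): E = 0.00 kcal/mol.
ΔE = 2.60 − 0.00 = 2.60 kcal/mol; chair II is more stable.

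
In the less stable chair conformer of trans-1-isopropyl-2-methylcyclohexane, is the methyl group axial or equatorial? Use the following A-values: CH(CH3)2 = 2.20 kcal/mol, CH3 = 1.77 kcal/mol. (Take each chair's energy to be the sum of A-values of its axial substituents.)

C1 and C2 have opposite parity, so for the trans isomer the two substituents are e,e in one chair and a,a in the other.
Chair I (isopropyl axial, methyl axial): E = 3.97 kcal/mol.
Chair II (isopropyl equatorial, methyl equatorial): E = 0.00 kcal/mol.
Chair I is the less stable (higher-energy) conformer, and in that chair the methyl group is axial.

axial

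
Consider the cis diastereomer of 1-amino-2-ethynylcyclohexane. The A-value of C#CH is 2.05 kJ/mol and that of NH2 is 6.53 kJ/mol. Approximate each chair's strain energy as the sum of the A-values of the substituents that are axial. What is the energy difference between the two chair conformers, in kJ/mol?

C1 and C2 have opposite parity, so for the cis isomer the two substituents are one axial and one equatorial in each chair.
Chair I (ethynyl axial, amino equatorial): E = 2.05 kJ/mol.
Chair II (ethynyl equatorial, amino axial): E = 6.53 kJ/mol.
ΔE = 6.53 − 2.05 = 4.48 kJ/mol; chair I is more stable.

4.48 kJ/mol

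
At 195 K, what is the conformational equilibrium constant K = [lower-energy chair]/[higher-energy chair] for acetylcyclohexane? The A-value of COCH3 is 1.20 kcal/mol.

K ≈ 22.1

One chair has the acetyl group axial (E = 1.20 kcal/mol) and the other has it equatorial (E = 0).
ΔG = 1.20 kcal/mol between the two chairs.
K = exp(ΔG/RT) with R = 1.987×10⁻³ kcal mol⁻¹ K⁻¹ and T = 195 K gives K ≈ 22.1.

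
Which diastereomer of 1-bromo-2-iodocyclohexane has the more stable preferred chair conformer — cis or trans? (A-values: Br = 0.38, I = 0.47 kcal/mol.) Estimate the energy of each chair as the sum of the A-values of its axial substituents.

trans

At 1,2 positions (parity opposite): cis → (a,e or e,a); trans → (e,e or a,a).
Best chair for cis: E = 0.38 kcal/mol; best chair for trans: E = 0.00 kcal/mol.
The trans isomer is lower by 0.38 kcal/mol.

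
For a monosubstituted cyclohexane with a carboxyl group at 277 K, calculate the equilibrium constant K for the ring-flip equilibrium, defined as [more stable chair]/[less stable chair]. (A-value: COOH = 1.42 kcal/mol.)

One chair has the carboxyl group axial (E = 1.42 kcal/mol) and the other has it equatorial (E = 0).
ΔG = 1.42 kcal/mol between the two chairs.
K = exp(ΔG/RT) with R = 1.987×10⁻³ kcal mol⁻¹ K⁻¹ and T = 277 K gives K ≈ 13.2.

K ≈ 13.2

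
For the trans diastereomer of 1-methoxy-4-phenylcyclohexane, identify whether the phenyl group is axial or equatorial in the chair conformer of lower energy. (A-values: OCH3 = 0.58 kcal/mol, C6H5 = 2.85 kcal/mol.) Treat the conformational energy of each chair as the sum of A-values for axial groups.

C1 and C4 have opposite parity, so for the trans isomer the two substituents are e,e in one chair and a,a in the other.
Chair I (methoxy axial, phenyl axial): E = 3.43 kcal/mol.
Chair II (methoxy equatorial, phenyl equatorial): E = 0.00 kcal/mol.
Chair II is the more stable (lower-energy) conformer, and in that chair the phenyl group is equatorial.

equatorial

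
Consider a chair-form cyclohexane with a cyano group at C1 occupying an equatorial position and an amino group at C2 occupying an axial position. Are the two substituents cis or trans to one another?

cis

C1 and C2 have opposite parity, so their axial bonds point in opposite directions.
With opposite-parity carbons, two substituents on the same face are one axial and one equatorial; opposite faces give both axial or both equatorial.
Here the groups are equatorial/axial → same face → cis.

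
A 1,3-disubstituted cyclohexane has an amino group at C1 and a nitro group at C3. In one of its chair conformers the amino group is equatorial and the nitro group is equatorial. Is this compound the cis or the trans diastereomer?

cis

C1 and C3 have the same parity, so their axial bonds point in the same direction.
With same-parity carbons, two substituents on the same face are both axial or both equatorial; opposite faces give one of each.
Here the groups are equatorial/equatorial → same face → cis.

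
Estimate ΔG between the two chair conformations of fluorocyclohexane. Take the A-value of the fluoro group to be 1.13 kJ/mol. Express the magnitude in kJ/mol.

A monosubstituted cyclohexane has one chair with the fluoro group axial (E = A = 1.13 kJ/mol) and one with it equatorial (E = 0).
ΔE = 1.13 − 0 = 1.13 kJ/mol.

1.13 kJ/mol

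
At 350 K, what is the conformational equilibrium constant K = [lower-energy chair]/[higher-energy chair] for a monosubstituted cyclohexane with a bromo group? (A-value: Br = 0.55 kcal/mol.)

K ≈ 2.21

One chair has the bromo group axial (E = 0.55 kcal/mol) and the other has it equatorial (E = 0).
ΔG = 0.55 kcal/mol between the two chairs.
K = exp(ΔG/RT) with R = 1.987×10⁻³ kcal mol⁻¹ K⁻¹ and T = 350 K gives K ≈ 2.21.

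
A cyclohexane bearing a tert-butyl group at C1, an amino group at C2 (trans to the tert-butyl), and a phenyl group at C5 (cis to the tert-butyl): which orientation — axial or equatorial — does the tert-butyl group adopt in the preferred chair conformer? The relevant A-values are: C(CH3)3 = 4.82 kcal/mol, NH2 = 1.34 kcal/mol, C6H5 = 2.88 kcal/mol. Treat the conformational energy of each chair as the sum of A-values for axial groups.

equatorial

Chair I (tert-butyl axial, amino axial, phenyl axial): E = 9.04 kcal/mol.
Chair II (tert-butyl equatorial, amino equatorial, phenyl equatorial): E = 0.00 kcal/mol.
Chair II is the more stable (lower-energy) conformer, and in that chair the tert-butyl group is equatorial.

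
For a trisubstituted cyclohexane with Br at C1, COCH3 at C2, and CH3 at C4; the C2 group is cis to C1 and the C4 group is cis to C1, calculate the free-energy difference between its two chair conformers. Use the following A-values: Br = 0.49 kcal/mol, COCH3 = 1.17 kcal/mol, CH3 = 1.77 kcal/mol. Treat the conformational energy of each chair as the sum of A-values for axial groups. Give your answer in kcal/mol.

Chair I (bromo axial, acetyl equatorial, methyl equatorial): E = 0.49 kcal/mol.
Chair II (bromo equatorial, acetyl axial, methyl axial): E = 2.94 kcal/mol.
ΔE = 2.94 − 0.49 = 2.45 kcal/mol; chair I is more stable.

2.45 kcal/mol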